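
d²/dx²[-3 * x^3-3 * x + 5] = -18*x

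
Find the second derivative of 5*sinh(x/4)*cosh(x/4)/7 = 5*sinh(x/2)/56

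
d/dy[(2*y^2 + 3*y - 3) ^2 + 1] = 16*y^3 + 36*y^2 - 6*y - 18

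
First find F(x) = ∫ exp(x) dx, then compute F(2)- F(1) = -E + exp(2)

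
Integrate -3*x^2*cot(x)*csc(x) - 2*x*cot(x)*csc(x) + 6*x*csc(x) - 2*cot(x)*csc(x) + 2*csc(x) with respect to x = (3*x^2 + 2*x + 2)*csc(x) + C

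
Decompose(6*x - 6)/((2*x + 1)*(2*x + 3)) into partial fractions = 15/(2*(2*x + 3)) - 9/(2*(2*x + 1))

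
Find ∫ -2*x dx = -x^2 + C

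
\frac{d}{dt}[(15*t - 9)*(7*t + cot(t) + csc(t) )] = -15*t*cot(t)^2 - 15*t*cot(t)*csc(t) + 195*t + 9*cot(t)^2 + 9*cot(t)*csc(t) + 15*cot(t) + 15*csc(t) - 54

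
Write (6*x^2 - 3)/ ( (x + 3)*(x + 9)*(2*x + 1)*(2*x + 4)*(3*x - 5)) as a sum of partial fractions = 1107/(128128*(3*x - 5)) + 4/(1105*(2*x + 1)) + 23/(2176*(x + 9)) - 17/(280*(x + 3)) + 1/(22*(x + 2))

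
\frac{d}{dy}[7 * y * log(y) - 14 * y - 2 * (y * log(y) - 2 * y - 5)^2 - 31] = -4*y*log(y)^2 + 12*y*log(y) - 8*y + 27*log(y) - 27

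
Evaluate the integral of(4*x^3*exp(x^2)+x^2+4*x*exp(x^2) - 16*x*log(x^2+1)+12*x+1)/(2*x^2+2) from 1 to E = -2*log(1 + exp(2))^2 - 3*log(2) - E/2 - 1/2 + 2*log(2)^2 + 3*log(1 + exp(2)) + exp(exp(2))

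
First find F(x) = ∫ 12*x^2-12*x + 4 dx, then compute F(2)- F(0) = 16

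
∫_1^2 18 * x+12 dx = 39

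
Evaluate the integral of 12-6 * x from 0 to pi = 12 - 3*(-2 + pi)^2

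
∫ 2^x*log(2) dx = 2^x + C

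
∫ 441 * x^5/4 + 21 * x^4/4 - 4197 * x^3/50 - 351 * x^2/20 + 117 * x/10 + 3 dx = 147*x^6/8 + 21*x^5/20 - 4197*x^4/200 - 117*x^3/20 + 117*x^2/20 + 3*x + C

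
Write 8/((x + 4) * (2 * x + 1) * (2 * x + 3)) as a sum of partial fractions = -8/(5*(2*x + 3)) + 8/(7*(2*x + 1)) + 8/(35*(x + 4))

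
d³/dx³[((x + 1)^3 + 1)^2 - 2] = 120*x^3 + 360*x^2 + 360*x + 132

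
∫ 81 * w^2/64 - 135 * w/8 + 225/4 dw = 27*w^3/64 - 135*w^2/16 + 225*w/4 + C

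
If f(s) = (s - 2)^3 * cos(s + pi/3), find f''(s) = -s^3*cos(s + pi/3) - 6*s^2*sin(s + pi/3) + 6*s^2*cos(s + pi/3) + 24*s*sin(s + pi/3) - 6*s*cos(s + pi/3) - 24*sin(s + pi/3) - 4*cos(s + pi/3)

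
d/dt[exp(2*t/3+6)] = 2*exp(2*t/3 + 6)/3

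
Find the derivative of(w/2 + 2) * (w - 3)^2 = 3*w^2/2 - 2*w - 15/2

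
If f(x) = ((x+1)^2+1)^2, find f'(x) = 4*x^3 + 12*x^2 + 16*x + 8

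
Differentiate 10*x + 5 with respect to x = 10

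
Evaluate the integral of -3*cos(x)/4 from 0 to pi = 0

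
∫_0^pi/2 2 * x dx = pi^2/4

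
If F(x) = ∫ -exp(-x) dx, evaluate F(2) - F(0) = -1 + exp(-2)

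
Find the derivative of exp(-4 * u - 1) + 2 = -4*exp(-4*u - 1)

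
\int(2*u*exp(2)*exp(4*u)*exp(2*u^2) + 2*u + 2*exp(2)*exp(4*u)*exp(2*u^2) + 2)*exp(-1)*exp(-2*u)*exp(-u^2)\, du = 2*sinh((u + 1)^2) + C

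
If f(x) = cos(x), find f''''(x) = cos(x)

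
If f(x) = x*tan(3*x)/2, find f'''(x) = 81*x*tan(3*x)^4 + 108*x*tan(3*x)^2 + 27*x + 27*tan(3*x)^3 + 27*tan(3*x)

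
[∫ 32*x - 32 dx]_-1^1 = -64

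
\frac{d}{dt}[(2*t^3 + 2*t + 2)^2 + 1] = 24*t^5 + 32*t^3 + 24*t^2 + 8*t + 8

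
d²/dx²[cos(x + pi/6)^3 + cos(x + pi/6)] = (18*sin(x)^2 + 18*sqrt(3)*sin(x)*cos(x) - 7)*cos(x + pi/6)/4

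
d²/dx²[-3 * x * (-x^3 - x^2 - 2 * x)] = 36*x^2 + 18*x + 12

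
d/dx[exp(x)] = exp(x)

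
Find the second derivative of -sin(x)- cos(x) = sin(x) + cos(x)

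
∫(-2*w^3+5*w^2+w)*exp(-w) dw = (2*w^3 + w^2 + w + 1)*exp(-w) + C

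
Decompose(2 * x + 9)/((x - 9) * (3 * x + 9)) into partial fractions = -1/(12*(x + 3)) + 3/(4*(x - 9))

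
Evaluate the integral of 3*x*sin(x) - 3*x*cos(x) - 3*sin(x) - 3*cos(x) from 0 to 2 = -6*sin(2) - 6*cos(2)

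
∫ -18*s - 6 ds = -9*s^2 - 6*s + C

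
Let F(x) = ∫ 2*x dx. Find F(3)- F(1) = 8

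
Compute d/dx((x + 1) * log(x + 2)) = (x*log(x + 2) + x + 2*log(x + 2) + 1)/(x + 2)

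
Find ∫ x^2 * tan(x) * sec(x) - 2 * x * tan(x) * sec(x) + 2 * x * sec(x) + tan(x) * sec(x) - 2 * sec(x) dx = (x - 1)^2*sec(x) + C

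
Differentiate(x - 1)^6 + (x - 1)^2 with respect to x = 6*x^5 - 30*x^4 + 60*x^3 - 60*x^2 + 32*x - 8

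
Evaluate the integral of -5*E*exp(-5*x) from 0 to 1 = -E + exp(-4)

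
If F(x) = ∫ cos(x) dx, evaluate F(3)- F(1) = -sin(1) + sin(3)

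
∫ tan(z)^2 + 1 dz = tan(z) + C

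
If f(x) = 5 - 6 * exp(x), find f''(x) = -6*exp(x)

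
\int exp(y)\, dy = exp(y) + C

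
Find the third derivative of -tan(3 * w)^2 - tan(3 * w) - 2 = -648*tan(3*w)^5 - 162*tan(3*w)^4 - 1080*tan(3*w)^3 - 216*tan(3*w)^2 - 432*tan(3*w) - 54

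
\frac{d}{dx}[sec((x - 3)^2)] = 2*x*tan(x^2 - 6*x + 9)*sec(x^2 - 6*x + 9) - 6*tan(x^2 - 6*x + 9)*sec(x^2 - 6*x + 9)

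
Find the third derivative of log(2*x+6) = 2/(x^3 + 9*x^2 + 27*x + 27)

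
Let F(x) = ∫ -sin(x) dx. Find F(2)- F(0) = -1 + cos(2)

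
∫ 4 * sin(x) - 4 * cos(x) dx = -4*sqrt(2)*sin(x + pi/4) + C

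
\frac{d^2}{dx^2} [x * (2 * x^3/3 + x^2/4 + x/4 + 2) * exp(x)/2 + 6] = x^4*exp(x)/3 + 67*x^3*exp(x)/24 + 39*x^2*exp(x)/8 + 9*x*exp(x)/4 + 9*exp(x)/4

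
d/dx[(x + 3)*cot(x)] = -x/sin(x)^2 + 1/tan(x) - 3/sin(x)^2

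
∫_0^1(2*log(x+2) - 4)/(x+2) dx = -(-2 + log(2))^2 + (-2 + log(3))^2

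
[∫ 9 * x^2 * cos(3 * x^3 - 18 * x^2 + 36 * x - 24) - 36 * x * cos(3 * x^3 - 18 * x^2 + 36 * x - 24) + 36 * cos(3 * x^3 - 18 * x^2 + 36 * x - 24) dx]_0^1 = sin(24) - sin(3)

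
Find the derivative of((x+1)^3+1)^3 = 9*x^8 + 72*x^7 + 252*x^6 + 522*x^5 + 720*x^4 + 684*x^3 + 441*x^2 + 180*x + 36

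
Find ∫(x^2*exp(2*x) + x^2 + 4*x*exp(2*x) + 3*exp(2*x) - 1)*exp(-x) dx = 2*(x + 1)^2*sinh(x) + C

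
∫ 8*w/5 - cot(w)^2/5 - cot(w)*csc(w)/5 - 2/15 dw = 4*w^2/5 + w/15 + cot(w)/5 + csc(w)/5 + C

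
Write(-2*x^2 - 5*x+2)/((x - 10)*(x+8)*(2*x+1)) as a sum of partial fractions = -16/(315*(2*x + 1)) - 43/(135*(x + 8)) - 124/(189*(x - 10))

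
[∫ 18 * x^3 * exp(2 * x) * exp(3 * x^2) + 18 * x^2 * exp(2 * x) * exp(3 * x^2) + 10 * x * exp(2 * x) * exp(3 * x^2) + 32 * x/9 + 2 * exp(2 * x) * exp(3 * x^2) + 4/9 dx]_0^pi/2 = 2*pi/9 + 4*pi^2/9 + (pi + 3*pi^2/4)*exp(pi + 3*pi^2/4)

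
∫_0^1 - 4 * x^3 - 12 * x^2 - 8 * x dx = -9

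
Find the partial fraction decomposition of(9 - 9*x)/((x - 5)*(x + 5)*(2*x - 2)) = 9/(20*(x + 5)) - 9/(20*(x - 5))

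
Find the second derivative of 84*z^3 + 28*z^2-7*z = 504*z + 56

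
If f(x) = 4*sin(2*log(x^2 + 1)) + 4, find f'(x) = 16*x*cos(2*log(x^2 + 1))/(x^2 + 1)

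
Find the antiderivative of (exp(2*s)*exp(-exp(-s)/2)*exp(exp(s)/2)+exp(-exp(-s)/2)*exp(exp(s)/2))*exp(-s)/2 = exp(sinh(s)) + C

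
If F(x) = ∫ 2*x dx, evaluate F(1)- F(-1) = 0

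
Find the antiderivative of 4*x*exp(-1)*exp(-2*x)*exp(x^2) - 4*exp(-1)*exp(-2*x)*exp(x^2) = 2*exp((x - 1)^2 - 2) + C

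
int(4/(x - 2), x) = 4*log(x - 2) + C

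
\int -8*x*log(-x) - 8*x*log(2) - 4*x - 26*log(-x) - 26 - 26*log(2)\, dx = -2*x*(2*x + 13)*log(-2*x) + C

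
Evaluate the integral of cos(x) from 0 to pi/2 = 1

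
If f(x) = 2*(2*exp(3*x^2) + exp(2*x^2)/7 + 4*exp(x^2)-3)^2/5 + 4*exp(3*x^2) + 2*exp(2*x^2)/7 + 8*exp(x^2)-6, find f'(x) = 96*x*exp(6*x^2)/5 + 16*x*exp(5*x^2)/7 + 2512*x*exp(4*x^2)/49 - 72*x*exp(3*x^2)/35 + 888*x*exp(2*x^2)/35 - 16*x*exp(x^2)/5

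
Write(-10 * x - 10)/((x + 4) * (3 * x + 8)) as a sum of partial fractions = 25/(2*(3*x + 8)) - 15/(2*(x + 4))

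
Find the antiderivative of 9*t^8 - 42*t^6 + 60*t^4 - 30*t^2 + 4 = t^9 - 6*t^7 + 12*t^5 - 10*t^3 + 4*t + C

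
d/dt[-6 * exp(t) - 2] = -6*exp(t)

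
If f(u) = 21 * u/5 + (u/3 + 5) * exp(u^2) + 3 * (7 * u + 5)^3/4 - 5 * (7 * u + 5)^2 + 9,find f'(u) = 2*u^2*exp(u^2)/3 + 3087*u^2/4 + 10*u*exp(u^2) + 1225*u/2 + exp(u^2)/3 + 959/20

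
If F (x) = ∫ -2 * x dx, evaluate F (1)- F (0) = -1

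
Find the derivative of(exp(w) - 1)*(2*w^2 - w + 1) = 2*w^2*exp(w) + 3*w*exp(w) - 4*w + 1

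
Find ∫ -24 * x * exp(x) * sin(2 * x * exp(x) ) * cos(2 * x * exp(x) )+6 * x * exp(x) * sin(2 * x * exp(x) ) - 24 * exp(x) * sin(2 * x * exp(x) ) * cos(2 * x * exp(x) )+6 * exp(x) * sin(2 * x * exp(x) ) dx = 3*(2*cos(2*x*exp(x)) - 1)*cos(2*x*exp(x)) + C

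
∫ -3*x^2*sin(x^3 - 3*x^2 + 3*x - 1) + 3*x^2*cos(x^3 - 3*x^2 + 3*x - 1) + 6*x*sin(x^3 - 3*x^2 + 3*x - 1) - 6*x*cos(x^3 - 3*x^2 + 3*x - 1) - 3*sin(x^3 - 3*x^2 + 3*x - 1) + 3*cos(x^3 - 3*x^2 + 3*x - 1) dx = sin((x - 1)^3) + cos((x - 1)^3) + C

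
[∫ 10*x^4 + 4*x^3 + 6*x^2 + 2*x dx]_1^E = -6 + (E + 2*exp(2))*(E + exp(3))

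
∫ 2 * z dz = z^2 + C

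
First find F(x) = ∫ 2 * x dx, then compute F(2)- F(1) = 3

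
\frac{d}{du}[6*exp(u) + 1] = 6*exp(u)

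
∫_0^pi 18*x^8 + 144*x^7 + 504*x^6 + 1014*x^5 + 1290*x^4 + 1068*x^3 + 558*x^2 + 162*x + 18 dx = -2*(1 + pi)^3 - 1 + (1 + pi)^6 + 2*(1 + pi)^9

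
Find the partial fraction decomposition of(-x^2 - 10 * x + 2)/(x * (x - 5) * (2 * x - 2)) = 9/(8*(x - 1)) - 73/(40*(x - 5)) + 1/(5*x)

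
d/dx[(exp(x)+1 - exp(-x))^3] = (3*exp(6*x) + 6*exp(5*x) - 6*exp(x) + 3)*exp(-3*x)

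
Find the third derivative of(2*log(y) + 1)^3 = (48*log(y)^2 - 96*log(y) - 12)/y^3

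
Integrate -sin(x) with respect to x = cos(x) + C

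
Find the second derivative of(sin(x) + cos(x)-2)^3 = -18*sqrt(2)*sin(x)^2*cos(x + pi/4) + 48*sin(x)*cos(x) - 27*sin(x) - 9*cos(x)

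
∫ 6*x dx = 3*x^2 + C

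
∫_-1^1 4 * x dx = 0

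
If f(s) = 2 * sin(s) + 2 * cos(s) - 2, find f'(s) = -2*sin(s) + 2*cos(s)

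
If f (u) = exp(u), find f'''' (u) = exp(u)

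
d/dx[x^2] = 2*x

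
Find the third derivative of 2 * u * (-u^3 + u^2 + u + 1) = 12 - 48*u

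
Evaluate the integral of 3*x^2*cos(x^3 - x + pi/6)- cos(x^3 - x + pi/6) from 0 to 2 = -1/2 + sin(pi/6 + 6)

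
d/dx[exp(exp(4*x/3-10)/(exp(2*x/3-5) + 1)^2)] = 4*exp(4*x/3 - 10 + exp(4*x/3)/(exp(4*x/3) + 2*exp(5)*exp(2*x/3) + exp(10)))/(9*exp(-10)*exp(4*x/3) + 9*exp(-5)*exp(2*x/3) + 3*exp(-15)*exp(2*x) + 3)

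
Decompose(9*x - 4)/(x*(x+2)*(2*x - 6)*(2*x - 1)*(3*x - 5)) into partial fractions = -81/(280*(3*x - 5)) + 4/(175*(2*x - 1)) - 1/(50*(x + 2)) + 23/(600*(x - 3)) + 1/(15*x)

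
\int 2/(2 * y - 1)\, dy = log(1 - 2*y) + C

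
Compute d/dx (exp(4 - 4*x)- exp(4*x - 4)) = (-4*exp(8*x - 8) - 4)*exp(4 - 4*x)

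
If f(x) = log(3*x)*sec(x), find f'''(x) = (-x^3*log(x)*sin(x)/cos(x) + 6*x^3*log(x)*sin(x)/cos(x)^3 - x^3*log(3)*sin(x)/cos(x) + 6*x^3*log(3)*sin(x)/cos(x)^3 - 3*x^2 + 6*x^2/cos(x)^2 - 3*x*sin(x)/cos(x) + 2)/(x^3*cos(x))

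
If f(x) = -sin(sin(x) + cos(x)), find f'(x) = -sqrt(2)*cos(sqrt(2)*sin(x + pi/4))*cos(x + pi/4)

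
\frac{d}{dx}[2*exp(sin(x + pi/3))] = 2*exp(sin(x + pi/3))*cos(x + pi/3)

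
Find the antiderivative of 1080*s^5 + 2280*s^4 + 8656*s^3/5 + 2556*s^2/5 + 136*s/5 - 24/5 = 180*s^6 + 456*s^5 + 2164*s^4/5 + 852*s^3/5 + 68*s^2/5 - 24*s/5 + C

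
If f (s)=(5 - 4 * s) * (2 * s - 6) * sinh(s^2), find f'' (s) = -32*s^4*sinh(s^2) + 136*s^3*sinh(s^2) - 120*s^2*sinh(s^2) - 80*s^2*cosh(s^2) + 204*s*cosh(s^2) - 16*sinh(s^2) - 60*cosh(s^2)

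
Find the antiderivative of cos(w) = sin(w) + C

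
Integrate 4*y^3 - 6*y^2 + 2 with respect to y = y^4 - 2*y^3 + 2*y + C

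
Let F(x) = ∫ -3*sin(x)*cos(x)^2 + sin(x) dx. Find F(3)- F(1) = cos(9)/4 + cos(1)/4 - cos(3)/2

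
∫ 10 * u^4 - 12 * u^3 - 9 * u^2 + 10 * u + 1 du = 2*u^5 - 3*u^4 - 3*u^3 + 5*u^2 + u + C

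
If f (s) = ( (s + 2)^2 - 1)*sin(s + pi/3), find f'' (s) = -s^2*sin(s + pi/3) - 4*sqrt(2)*s*sin(s + pi/12) - sin(s + pi/3) + 8*cos(s + pi/3)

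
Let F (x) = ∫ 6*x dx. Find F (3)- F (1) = 24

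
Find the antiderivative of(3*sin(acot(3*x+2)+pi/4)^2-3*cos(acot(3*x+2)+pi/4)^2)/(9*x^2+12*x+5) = 3*(3*x^2 + 4*x + 1)/(2*(9*x^2 + 12*x + 5)) + C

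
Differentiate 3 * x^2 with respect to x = 6*x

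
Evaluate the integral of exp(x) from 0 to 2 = -1 + exp(2)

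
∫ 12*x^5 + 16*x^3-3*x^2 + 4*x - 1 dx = 2*x^6 + 4*x^4 - x^3 + 2*x^2 - x + C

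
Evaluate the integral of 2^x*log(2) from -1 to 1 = 3/2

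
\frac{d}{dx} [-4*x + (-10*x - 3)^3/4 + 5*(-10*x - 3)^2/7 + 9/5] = -750*x^2 - 2150*x/7 - 401/14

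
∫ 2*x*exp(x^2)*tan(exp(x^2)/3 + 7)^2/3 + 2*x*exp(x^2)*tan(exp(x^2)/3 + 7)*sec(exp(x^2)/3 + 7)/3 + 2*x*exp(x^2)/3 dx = tan(exp(x^2)/3 + 7) + sec(exp(x^2)/3 + 7) + C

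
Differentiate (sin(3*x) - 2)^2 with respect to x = 6*(sin(3*x) - 2)*cos(3*x)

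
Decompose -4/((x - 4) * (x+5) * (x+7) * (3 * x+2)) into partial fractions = 54/(1729*(3*x + 2)) + 2/(209*(x + 7)) - 2/(117*(x + 5)) - 2/(693*(x - 4))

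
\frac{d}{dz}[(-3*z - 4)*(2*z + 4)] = -12*z - 20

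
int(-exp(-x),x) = exp(-x) + C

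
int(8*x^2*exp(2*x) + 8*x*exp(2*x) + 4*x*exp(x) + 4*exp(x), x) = 4*x*(x*exp(x) + 1)*exp(x) + C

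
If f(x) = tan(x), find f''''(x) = 24*tan(x)^5 + 40*tan(x)^3 + 16*tan(x)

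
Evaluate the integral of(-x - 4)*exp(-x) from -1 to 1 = -4*E + 6*exp(-1)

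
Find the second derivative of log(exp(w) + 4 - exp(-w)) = (4*exp(3*w) - 4*exp(2*w) - 4*exp(w))/(exp(4*w) + 8*exp(3*w) + 14*exp(2*w) - 8*exp(w) + 1)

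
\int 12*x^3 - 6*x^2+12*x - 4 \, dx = 3*x^4 - 2*x^3 + 6*x^2 - 4*x + C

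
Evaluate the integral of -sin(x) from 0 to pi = -2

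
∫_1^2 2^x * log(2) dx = 2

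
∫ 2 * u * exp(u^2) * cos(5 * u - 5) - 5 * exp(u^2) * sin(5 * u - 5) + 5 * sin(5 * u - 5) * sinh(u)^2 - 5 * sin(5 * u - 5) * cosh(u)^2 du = (exp(u^2) + 1)*cos(5*u - 5) + C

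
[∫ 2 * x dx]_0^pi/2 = pi^2/4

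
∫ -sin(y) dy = cos(y) + C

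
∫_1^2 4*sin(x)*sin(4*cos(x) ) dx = cos(4*cos(2)) - cos(4*cos(1))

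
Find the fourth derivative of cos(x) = cos(x)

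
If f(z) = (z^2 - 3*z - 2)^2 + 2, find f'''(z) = 24*z - 36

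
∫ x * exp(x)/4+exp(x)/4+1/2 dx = x*(exp(x) + 2)/4 + C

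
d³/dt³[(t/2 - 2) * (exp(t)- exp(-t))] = (t*exp(2*t) + t - exp(2*t) - 7)*exp(-t)/2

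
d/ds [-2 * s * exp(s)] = -2*s*exp(s) - 2*exp(s)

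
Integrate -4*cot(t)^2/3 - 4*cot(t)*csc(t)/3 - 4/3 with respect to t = 4/(3*tan(t)) + 4/(3*sin(t)) + C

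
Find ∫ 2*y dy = y^2 + C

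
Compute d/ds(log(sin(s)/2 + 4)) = cos(s)/(sin(s) + 8)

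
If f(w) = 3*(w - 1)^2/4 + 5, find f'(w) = 3*w/2 - 3/2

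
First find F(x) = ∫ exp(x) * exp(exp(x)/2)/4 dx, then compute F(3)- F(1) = -exp(E/2)/2 + exp(exp(3)/2)/2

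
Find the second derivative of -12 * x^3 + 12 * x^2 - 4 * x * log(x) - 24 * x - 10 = (-72*x^2 + 24*x - 4)/x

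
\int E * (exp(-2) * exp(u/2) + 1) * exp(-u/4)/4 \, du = 2*sinh(u/4 - 1) + C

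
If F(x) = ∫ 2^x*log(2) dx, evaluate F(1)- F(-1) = 3/2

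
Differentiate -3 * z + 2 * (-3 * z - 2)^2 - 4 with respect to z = 36*z + 21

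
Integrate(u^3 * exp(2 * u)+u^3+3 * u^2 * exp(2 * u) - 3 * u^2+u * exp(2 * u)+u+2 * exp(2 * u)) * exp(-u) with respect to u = 2*(u^3 + u + 1)*sinh(u) + C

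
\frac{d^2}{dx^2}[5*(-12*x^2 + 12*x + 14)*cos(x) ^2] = 120*x^2*cos(2*x) + 240*x*sin(2*x) - 120*x*cos(2*x) - 120*sin(2*x) - 200*cos(2*x) - 60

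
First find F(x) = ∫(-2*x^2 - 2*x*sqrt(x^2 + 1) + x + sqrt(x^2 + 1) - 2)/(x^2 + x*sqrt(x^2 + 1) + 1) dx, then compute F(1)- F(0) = -2 + log(1 + sqrt(2))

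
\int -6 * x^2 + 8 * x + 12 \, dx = -2*x^3 + 4*x^2 + 12*x + C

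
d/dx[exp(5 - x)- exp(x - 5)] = (-exp(2*x - 10) - 1)*exp(5 - x)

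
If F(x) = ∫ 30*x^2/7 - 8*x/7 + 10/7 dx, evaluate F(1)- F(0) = 16/7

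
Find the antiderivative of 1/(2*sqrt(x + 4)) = sqrt(x + 4) + C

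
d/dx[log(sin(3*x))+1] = 3/tan(3*x)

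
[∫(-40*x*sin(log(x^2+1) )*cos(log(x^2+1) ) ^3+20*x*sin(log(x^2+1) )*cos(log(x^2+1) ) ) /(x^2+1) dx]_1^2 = -5*cos(log(2))^4 - 5*cos(log(5))^2 + 5*cos(log(5))^4 + 5*cos(log(2))^2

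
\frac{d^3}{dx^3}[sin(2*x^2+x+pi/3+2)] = -64*x^3*cos(2*x^2 + x + pi/3 + 2) - 48*x^2*cos(2*x^2 + x + pi/3 + 2) - 48*x*sin(2*x^2 + x + pi/3 + 2) - 12*x*cos(2*x^2 + x + pi/3 + 2) - 12*sin(2*x^2 + x + pi/3 + 2) - cos(2*x^2 + x + pi/3 + 2)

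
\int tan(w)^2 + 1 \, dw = tan(w) + C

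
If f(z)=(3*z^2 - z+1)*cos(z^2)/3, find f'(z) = -2*z^3*sin(z^2) + 2*z^2*sin(z^2)/3 - 2*z*sin(z^2)/3 + 2*z*cos(z^2) - cos(z^2)/3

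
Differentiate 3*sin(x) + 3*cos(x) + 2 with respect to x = -3*sin(x) + 3*cos(x)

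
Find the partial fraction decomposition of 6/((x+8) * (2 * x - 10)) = -3/(13*(x + 8)) + 3/(13*(x - 5))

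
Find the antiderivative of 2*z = z^2 + C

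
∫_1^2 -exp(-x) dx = -exp(-1) + exp(-2)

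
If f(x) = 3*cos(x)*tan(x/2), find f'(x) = -3*sin(x)*tan(x/2) + 3*cos(x)/(2*cos(x/2)^2)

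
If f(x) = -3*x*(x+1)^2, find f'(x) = -9*x^2 - 12*x - 3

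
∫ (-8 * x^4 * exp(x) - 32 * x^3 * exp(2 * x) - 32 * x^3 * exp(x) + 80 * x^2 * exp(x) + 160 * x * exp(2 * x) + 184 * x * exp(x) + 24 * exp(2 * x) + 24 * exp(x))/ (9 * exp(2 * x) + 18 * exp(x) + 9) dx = 8*x*(-x^3 + 10*x + 3)*exp(x)/(9*(exp(x) + 1)) + C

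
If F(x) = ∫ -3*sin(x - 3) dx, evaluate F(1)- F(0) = 3*cos(2) - 3*cos(3)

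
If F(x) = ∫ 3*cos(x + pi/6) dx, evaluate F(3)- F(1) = -3*sin(pi/6 + 1) + 3*sin(pi/6 + 3)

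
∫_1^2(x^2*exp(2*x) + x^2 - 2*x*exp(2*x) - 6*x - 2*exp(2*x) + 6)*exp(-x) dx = -2*exp(2) - exp(-1) + 2*exp(-2) + E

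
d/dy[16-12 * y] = -12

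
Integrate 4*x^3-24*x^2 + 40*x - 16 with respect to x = x^4 - 8*x^3 + 20*x^2 - 16*x + C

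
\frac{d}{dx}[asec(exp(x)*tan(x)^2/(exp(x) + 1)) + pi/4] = (2*exp(x)/cos(x)^2 + tan(x) + 2/cos(x)^2)*exp(-x)/(sqrt(1 - 1/tan(x)^4 - 2*exp(-x)/tan(x)^4 - exp(-2*x)/tan(x)^4)*tan(x)^3)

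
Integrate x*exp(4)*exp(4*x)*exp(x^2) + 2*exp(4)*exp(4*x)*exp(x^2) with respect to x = exp((x + 2)^2)/2 + C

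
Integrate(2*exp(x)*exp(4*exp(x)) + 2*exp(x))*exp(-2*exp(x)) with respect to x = 2*sinh(2*exp(x)) + C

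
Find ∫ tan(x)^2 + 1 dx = tan(x) + C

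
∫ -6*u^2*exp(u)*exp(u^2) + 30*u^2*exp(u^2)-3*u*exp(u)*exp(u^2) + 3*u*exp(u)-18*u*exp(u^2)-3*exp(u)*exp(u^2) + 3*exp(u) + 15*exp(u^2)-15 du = 3*(1 - exp(u^2))*(u*exp(u) - 5*u + 3) + C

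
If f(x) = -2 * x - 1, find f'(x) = -2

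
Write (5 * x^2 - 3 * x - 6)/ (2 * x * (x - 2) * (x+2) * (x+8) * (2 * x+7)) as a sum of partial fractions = -526/(2079*(2*x + 7)) + 169/(4320*(x + 8)) + 5/(72*(x + 2)) + 1/(220*(x - 2)) + 3/(224*x)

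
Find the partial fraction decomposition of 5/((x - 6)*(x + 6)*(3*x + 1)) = -45/(323*(3*x + 1)) + 5/(204*(x + 6)) + 5/(228*(x - 6))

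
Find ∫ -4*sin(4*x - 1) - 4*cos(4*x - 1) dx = -sin(4*x - 1) + cos(4*x - 1) + C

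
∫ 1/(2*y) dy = log(3*y)/2 + C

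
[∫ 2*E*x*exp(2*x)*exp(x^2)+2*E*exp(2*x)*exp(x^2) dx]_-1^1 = -1 + exp(4)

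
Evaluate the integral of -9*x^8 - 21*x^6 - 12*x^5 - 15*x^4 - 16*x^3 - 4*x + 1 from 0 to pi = -(1 + pi + pi^3)^3 + 2*pi + 2*pi^3 + (1 + pi + pi^3)^2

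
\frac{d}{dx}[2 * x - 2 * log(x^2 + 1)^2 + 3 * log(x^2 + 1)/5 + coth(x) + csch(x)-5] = -(-10*x^2 + 5*x^2*cosh(x)/sinh(x)^2 + 5*x^2/sinh(x)^2 + 40*x*log(x^2 + 1) - 6*x - 10 + 5*cosh(x)/sinh(x)^2 + 5/sinh(x)^2)/(5*(x^2 + 1))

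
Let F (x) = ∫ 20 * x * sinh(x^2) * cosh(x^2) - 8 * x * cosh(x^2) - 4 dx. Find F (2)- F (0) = -4*sinh(4) - 8 + 5*sinh(4)^2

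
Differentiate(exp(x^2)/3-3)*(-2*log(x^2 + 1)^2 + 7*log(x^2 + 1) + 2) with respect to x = (-4*x^3*exp(x^2)*log(x^2 + 1)^2 + 14*x^3*exp(x^2)*log(x^2 + 1) + 4*x^3*exp(x^2) - 4*x*exp(x^2)*log(x^2 + 1)^2 + 6*x*exp(x^2)*log(x^2 + 1) + 18*x*exp(x^2) + 72*x*log(x^2 + 1) - 126*x)/(3*x^2 + 3)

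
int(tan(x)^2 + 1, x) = tan(x) + C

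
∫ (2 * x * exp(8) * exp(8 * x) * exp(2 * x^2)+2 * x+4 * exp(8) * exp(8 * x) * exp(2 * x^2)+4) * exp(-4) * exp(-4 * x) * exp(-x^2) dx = 2*sinh((x + 2)^2) + C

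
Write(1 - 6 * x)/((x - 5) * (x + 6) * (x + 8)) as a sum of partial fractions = 49/(26*(x + 8)) - 37/(22*(x + 6)) - 29/(143*(x - 5))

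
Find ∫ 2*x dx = x^2 + C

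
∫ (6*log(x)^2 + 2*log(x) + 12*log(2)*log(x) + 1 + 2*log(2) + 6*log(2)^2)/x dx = (2*log(2*x)^2 + log(2*x) + 1)*log(2*x) + C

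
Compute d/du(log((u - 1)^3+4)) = (3*u^2 - 6*u + 3)/(u^3 - 3*u^2 + 3*u + 3)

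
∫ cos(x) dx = sin(x) + C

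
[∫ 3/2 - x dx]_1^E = -10 + (-3 - E)*(-3 + E/2)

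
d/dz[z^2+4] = 2*z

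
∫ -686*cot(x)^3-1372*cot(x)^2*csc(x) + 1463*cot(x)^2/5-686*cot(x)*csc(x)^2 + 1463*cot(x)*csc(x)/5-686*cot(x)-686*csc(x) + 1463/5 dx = 7*(7*cot(x) + 7*csc(x) - 3)^2 + 7*cot(x)/5 + 7*csc(x)/5 + C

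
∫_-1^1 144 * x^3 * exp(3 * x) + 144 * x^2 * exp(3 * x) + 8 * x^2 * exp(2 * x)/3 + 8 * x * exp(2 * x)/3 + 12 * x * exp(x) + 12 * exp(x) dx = -4*exp(-2)/3 + 48*exp(-3) + 12*exp(-1) + 4*exp(2)/3 + 12*E + 48*exp(3)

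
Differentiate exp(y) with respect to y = exp(y)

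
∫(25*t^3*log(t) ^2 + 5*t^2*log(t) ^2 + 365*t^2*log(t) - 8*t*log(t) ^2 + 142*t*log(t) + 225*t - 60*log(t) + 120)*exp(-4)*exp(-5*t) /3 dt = -(5*t + 4)*(t^2*log(t)^2 + 15*t*log(t) + 12)*exp(-5*t - 4)/3 + C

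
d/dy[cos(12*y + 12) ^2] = -12*sin(24*y + 24)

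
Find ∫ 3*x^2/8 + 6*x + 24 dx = x^3/8 + 3*x^2 + 24*x + C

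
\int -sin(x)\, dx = cos(x) + C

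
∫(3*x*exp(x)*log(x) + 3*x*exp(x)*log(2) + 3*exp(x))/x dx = 3*exp(x)*log(2*x) + C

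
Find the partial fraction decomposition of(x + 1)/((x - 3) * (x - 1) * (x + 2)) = -1/(15*(x + 2)) - 1/(3*(x - 1)) + 2/(5*(x - 3))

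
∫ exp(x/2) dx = 2*exp(x/2) + C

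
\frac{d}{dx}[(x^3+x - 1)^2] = 6*x^5 + 8*x^3 - 6*x^2 + 2*x - 2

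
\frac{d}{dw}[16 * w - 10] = 16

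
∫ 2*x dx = x^2 + C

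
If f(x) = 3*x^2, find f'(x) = 6*x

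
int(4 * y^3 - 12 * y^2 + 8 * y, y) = y^4 - 4*y^3 + 4*y^2 + C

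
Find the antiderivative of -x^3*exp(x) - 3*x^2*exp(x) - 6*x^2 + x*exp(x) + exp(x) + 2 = -x*(x^2 - 1)*(exp(x) + 2) + C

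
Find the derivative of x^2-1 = 2*x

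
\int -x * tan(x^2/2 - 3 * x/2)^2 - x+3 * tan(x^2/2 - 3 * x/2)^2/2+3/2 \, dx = -tan(x*(x - 3)/2) + C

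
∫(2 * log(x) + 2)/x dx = (log(x) + 1)^2 + C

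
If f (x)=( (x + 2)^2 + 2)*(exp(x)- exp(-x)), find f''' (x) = (x^2*exp(2*x) + x^2 + 10*x*exp(2*x) - 2*x + 24*exp(2*x))*exp(-x)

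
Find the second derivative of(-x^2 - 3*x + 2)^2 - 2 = 12*x^2 + 36*x + 10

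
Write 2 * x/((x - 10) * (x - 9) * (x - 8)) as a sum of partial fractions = 8/(x - 8) - 18/(x - 9) + 10/(x - 10)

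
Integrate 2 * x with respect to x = x^2 + C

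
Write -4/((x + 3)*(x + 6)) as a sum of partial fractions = 4/(3*(x + 6)) - 4/(3*(x + 3))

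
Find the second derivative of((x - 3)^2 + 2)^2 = 12*x^2 - 72*x + 116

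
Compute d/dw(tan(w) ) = cos(w)^(-2)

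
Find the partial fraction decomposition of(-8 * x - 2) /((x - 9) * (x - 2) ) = 18/(7*(x - 2)) - 74/(7*(x - 9))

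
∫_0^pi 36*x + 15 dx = -9*pi - 8 + 2*(-3*pi - 2)^2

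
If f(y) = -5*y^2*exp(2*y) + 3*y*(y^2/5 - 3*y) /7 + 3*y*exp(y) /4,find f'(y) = -10*y^2*exp(2*y) + 9*y^2/35 - 10*y*exp(2*y) + 3*y*exp(y)/4 - 18*y/7 + 3*exp(y)/4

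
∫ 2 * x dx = x^2 + C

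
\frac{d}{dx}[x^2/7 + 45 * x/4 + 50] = 2*x/7 + 45/4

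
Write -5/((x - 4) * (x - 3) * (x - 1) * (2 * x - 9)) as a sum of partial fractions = -40/(21*(2*x - 9)) + 5/(42*(x - 1)) - 5/(6*(x - 3)) + 5/(3*(x - 4))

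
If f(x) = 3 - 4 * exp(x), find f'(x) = -4*exp(x)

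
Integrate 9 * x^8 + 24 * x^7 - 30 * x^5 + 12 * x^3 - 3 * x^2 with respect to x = x^9 + 3*x^8 - 5*x^6 + 3*x^4 - x^3 + C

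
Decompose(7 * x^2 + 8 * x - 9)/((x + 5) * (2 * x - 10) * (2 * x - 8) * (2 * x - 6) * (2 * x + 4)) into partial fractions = 7/(1920*(x + 5)) - 1/(3360*(x + 2)) + 39/(640*(x - 3)) - 5/(32*(x - 4)) + 103/(1120*(x - 5))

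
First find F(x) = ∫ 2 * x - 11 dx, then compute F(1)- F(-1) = -22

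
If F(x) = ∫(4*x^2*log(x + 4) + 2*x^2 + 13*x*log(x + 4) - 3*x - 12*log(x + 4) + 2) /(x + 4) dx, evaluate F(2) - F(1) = -log(5) + 4*log(6)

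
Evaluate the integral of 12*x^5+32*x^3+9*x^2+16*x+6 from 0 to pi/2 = 3*pi + 3*pi^3/8 + 2*(pi + pi^3/8)^2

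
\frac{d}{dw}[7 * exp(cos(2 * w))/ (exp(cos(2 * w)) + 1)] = -14*exp(cos(2*w))*sin(2*w)/(1 + E*exp(-2*sin(w)^2))^2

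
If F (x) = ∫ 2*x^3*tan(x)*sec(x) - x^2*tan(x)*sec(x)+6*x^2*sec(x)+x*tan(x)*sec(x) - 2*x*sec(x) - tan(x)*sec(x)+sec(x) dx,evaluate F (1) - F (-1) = 6*sec(1)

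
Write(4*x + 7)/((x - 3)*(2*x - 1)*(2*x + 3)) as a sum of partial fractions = 1/(18*(2*x + 3)) - 9/(10*(2*x - 1)) + 19/(45*(x - 3))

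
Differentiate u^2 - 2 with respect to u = 2*u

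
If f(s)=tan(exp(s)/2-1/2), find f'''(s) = 3*exp(3*s)*tan(exp(s)/2 - 1/2)^4/4 + exp(3*s)*tan(exp(s)/2 - 1/2)^2 + exp(3*s)/4 + 3*exp(2*s)*tan(exp(s)/2 - 1/2)^3/2 + 3*exp(2*s)*tan(exp(s)/2 - 1/2)/2 + exp(s)*tan(exp(s)/2 - 1/2)^2/2 + exp(s)/2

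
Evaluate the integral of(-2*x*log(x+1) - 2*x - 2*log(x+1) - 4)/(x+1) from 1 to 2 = -8*log(3) + 6*log(2)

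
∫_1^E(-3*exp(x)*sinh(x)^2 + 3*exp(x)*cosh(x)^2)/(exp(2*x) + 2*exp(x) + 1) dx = -3*E/(1 + E) + 3*exp(E)/(1 + exp(E))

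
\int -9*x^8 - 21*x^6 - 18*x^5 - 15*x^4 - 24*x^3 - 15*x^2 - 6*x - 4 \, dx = -x^9 - 3*x^7 - 3*x^6 - 3*x^5 - 6*x^4 - 5*x^3 - 3*x^2 - 4*x + C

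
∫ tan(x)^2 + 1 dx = tan(x) + C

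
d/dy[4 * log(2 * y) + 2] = 4/y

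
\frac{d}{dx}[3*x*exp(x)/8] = 3*x*exp(x)/8 + 3*exp(x)/8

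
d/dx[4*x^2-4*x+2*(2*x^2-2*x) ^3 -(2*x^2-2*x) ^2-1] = 96*x^5 - 240*x^4 + 176*x^3 - 24*x^2 - 4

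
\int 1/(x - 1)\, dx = log(3 - 3*x) + C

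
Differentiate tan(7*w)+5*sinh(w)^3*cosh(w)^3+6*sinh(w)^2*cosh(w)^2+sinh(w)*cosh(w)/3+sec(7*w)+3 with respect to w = 15*(cosh(2*w) - 1)^3/4 + 45*(cosh(2*w) - 1)^2/4 + 7*tan(7*w)^2 + 7*tan(7*w)*sec(7*w) + 3*sinh(4*w) + 47*cosh(2*w)/6 - 1/2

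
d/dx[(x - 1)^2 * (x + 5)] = 3*x^2 + 6*x - 9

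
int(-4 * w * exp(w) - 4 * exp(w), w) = -4*w*exp(w) + C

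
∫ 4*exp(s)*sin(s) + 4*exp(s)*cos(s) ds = 4*exp(s)*sin(s) + C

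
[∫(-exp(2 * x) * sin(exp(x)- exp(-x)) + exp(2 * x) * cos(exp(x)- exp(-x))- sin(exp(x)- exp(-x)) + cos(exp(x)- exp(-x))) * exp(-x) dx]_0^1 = -1 + cos(E - exp(-1)) + sin(E - exp(-1))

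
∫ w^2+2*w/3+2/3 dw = w^3/3 + w^2/3 + 2*w/3 + C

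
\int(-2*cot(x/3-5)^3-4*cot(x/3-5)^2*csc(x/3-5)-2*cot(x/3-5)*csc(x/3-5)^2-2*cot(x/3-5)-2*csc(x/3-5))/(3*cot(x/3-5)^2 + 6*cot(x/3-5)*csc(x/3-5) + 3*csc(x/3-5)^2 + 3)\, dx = log((cot(x/3 - 5) + csc(x/3 - 5))^2 + 1) + C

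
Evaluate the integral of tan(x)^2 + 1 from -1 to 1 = 2*tan(1)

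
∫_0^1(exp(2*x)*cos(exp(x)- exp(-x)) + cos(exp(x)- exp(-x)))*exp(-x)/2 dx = sin(E - exp(-1))/2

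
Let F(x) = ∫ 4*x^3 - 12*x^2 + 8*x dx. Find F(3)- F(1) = 8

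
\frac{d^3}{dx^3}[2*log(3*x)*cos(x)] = 2*(x^3*log(x)*sin(x) + x^3*log(3)*sin(x) - 3*x^2*cos(x) + 3*x*sin(x) + 2*cos(x))/x^3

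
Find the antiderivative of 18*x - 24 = 9*x^2 - 24*x + C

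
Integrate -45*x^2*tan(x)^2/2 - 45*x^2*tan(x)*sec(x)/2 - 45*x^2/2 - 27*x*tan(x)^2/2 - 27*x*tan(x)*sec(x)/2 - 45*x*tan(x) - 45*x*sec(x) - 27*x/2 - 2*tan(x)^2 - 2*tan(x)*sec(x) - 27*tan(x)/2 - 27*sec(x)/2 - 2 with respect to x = -(3*x + 1)*(15*x + 4)*(tan(x) + sec(x))/2 + C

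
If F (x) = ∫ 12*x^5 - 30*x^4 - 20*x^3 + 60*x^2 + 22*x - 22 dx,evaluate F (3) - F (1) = 168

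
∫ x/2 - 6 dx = x^2/4 - 6*x + C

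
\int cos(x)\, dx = sin(x) + C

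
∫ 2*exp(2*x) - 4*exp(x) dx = (exp(x) - 4)*exp(x) + C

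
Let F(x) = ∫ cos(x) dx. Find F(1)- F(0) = sin(1)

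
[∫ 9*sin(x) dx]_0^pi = 18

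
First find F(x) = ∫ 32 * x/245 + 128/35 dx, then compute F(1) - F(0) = 912/245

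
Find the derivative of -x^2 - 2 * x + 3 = -2*x - 2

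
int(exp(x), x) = exp(x) + C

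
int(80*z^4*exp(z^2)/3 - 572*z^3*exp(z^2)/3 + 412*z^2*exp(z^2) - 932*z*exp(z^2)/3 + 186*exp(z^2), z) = 2*(20*z^3 - 143*z^2 + 279*z - 90)*exp(z^2)/3 + C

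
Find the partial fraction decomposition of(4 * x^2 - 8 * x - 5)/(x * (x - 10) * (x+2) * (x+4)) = -13/(16*(x + 4)) + 9/(16*(x + 2)) + 3/(16*(x - 10)) + 1/(16*x)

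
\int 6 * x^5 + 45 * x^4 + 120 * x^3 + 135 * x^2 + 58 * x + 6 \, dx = x^6 + 9*x^5 + 30*x^4 + 45*x^3 + 29*x^2 + 6*x + C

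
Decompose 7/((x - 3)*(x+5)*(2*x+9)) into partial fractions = -28/(15*(2*x + 9)) + 7/(8*(x + 5)) + 7/(120*(x - 3))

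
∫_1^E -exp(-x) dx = -exp(-1) + exp(-E)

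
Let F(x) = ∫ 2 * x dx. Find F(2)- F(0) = 4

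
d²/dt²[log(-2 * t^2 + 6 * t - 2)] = (-2*t^2 + 6*t - 7)/(t^4 - 6*t^3 + 11*t^2 - 6*t + 1)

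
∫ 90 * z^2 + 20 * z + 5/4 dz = 30*z^3 + 10*z^2 + 5*z/4 + C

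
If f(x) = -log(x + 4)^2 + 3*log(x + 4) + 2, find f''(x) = (2*log(x + 4) - 5)/(x^2 + 8*x + 16)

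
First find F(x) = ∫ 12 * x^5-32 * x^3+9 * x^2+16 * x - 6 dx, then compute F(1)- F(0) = -1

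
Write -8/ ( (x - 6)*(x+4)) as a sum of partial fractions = 4/(5*(x + 4)) - 4/(5*(x - 6))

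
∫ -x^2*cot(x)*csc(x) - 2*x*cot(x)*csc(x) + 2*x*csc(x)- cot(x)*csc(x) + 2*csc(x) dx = (x + 1)^2*csc(x) + C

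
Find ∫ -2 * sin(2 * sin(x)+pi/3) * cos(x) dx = cos(2*sin(x) + pi/3) + C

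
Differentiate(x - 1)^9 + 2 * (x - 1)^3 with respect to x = 9*x^8 - 72*x^7 + 252*x^6 - 504*x^5 + 630*x^4 - 504*x^3 + 258*x^2 - 84*x + 15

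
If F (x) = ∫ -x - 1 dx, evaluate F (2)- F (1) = -5/2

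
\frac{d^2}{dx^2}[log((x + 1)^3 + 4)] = (-3*x^4 - 12*x^3 - 18*x^2 + 12*x + 21)/(x^6 + 6*x^5 + 15*x^4 + 28*x^3 + 39*x^2 + 30*x + 25)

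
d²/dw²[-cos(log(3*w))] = sqrt(2)*cos(log(w) + pi/4 + log(3))/w^2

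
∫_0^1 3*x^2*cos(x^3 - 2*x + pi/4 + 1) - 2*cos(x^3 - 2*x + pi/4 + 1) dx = -sin(pi/4 + 1) + sqrt(2)/2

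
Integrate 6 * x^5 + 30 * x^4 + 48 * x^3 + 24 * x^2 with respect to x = x^6 + 6*x^5 + 12*x^4 + 8*x^3 + C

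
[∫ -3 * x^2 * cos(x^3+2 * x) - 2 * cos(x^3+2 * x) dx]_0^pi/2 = sin(pi^3/8)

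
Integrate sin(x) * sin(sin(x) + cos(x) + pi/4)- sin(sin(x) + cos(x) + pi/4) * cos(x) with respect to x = cos(sqrt(2)*sin(x + pi/4) + pi/4) + C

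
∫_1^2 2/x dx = -2*log(3) + 2*log(6)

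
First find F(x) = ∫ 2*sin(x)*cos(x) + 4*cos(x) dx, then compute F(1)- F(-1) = 8*sin(1)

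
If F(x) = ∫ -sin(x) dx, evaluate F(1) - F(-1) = 0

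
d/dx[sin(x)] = cos(x)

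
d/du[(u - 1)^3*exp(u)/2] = u^3*exp(u)/2 - 3*u*exp(u)/2 + exp(u)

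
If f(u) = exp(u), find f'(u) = exp(u)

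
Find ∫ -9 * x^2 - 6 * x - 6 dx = -3*x^3 - 3*x^2 - 6*x + C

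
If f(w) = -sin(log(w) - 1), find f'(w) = -cos(log(w) - 1)/w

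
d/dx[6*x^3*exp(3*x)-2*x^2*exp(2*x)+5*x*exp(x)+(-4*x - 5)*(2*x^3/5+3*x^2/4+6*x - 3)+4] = 18*x^3*exp(3*x) - 32*x^3/5 + 18*x^2*exp(3*x) - 4*x^2*exp(2*x) - 15*x^2 - 4*x*exp(2*x) + 5*x*exp(x) - 111*x/2 + 5*exp(x) - 18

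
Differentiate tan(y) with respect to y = cos(y)^(-2)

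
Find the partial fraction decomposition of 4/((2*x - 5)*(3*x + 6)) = 8/(27*(2*x - 5)) - 4/(27*(x + 2))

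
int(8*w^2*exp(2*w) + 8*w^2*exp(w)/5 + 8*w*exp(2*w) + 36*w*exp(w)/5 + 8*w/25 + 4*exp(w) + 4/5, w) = 4*w*(w*(5*exp(w) + 1)^2 + 25*exp(w) + 5)/25 + C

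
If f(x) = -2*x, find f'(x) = -2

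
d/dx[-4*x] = -4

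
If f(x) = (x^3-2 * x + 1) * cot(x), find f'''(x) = -2*x^3 - 8*x^3/tan(x)^2 - 6*x^3/tan(x)^4 + 18*x^2/tan(x) + 18*x^2/tan(x)^3 - 14*x - 2*x/tan(x)^2 + 12*x/tan(x)^4 - 2 - 6/tan(x) - 8/tan(x)^2 - 12/tan(x)^3 - 6/tan(x)^4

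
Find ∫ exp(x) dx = exp(x) + C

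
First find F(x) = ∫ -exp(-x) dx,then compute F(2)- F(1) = -exp(-1) + exp(-2)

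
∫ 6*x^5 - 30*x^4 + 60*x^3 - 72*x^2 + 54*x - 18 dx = x^6 - 6*x^5 + 15*x^4 - 24*x^3 + 27*x^2 - 18*x + C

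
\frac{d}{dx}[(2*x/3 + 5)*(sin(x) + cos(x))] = 2*sqrt(2)*x*cos(x + pi/4)/3 - 13*sin(x)/3 + 17*cos(x)/3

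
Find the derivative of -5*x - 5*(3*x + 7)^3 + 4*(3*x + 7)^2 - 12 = -405*x^2 - 1818*x - 2042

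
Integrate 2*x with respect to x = x^2 + C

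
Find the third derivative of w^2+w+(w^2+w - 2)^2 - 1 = 24*w + 12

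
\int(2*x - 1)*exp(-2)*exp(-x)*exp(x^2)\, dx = exp(x^2 - x - 2) + C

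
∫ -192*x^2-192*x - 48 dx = -64*x^3 - 96*x^2 - 48*x + C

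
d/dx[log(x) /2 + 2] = 1/(2*x)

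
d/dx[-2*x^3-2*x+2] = -6*x^2 - 2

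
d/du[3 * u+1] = 3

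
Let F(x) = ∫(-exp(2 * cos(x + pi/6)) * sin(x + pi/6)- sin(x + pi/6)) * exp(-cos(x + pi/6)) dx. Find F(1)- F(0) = -exp(sqrt(3)/2) - exp(-cos(pi/6 + 1)) + exp(-sqrt(3)/2) + exp(cos(pi/6 + 1))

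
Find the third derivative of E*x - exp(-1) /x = 6*exp(-1)/x^4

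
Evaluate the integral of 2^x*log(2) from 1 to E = -2 + 2^E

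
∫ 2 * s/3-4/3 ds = s^2/3 - 4*s/3 + C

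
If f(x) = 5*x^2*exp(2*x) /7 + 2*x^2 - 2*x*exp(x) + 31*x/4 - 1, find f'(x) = 10*x^2*exp(2*x)/7 + 10*x*exp(2*x)/7 - 2*x*exp(x) + 4*x - 2*exp(x) + 31/4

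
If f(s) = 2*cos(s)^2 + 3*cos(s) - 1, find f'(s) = -(4*cos(s) + 3)*sin(s)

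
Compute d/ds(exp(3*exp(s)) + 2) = 3*exp(s + 3*exp(s))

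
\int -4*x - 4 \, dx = -2*x^2 - 4*x + C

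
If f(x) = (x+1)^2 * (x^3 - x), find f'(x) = 5*x^4 + 8*x^3 - 4*x - 1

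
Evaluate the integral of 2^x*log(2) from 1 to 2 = 2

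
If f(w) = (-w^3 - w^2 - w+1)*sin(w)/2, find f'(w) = -w^3*cos(w)/2 - 3*w^2*sin(w)/2 - w^2*cos(w)/2 - w*sin(w) - w*cos(w)/2 - sin(w)/2 + cos(w)/2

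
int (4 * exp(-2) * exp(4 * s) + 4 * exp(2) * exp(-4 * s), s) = 2*sinh(4*s - 2) + C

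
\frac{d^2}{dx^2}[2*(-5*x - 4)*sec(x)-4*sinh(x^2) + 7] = -16*x^2*sinh(x^2) + 10*x/cos(x) - 20*x/cos(x)^3 - 20*sin(x)/cos(x)^2 - 8*cosh(x^2) + 8/cos(x) - 16/cos(x)^3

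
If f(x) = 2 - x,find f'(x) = -1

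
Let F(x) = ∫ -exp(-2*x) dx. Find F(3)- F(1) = -exp(-2)/2 + exp(-6)/2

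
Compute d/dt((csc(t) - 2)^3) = -3*(2*sin(t) - 1)^2*cos(t)/sin(t)^4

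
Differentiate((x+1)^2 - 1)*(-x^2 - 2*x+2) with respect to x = -4*x^3 - 12*x^2 - 4*x + 4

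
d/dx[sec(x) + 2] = tan(x)*sec(x)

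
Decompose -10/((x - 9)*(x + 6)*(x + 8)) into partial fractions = -5/(17*(x + 8)) + 1/(3*(x + 6)) - 2/(51*(x - 9))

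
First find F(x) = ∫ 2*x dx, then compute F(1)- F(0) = 1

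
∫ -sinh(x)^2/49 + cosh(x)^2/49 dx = x/49 + C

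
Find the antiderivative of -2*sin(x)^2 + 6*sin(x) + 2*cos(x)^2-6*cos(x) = (sqrt(2)*sin(x + pi/4) - 3)^2 + C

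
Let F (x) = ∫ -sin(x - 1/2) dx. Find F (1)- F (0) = 0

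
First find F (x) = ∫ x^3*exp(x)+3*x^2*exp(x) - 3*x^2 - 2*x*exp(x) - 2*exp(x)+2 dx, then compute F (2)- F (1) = -5 + E + 4*exp(2)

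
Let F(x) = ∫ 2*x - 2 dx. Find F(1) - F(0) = -1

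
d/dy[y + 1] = 1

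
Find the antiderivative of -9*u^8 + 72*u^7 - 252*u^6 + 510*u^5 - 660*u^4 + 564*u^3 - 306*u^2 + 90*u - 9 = -u^9 + 9*u^8 - 36*u^7 + 85*u^6 - 132*u^5 + 141*u^4 - 102*u^3 + 45*u^2 - 9*u + C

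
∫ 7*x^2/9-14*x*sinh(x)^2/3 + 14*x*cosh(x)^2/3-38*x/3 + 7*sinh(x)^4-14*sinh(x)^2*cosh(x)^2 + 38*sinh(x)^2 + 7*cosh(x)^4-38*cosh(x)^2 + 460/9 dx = 7*x^3/27 - 4*x^2 + 181*x/9 + C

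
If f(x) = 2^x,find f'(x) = 2^x*log(2)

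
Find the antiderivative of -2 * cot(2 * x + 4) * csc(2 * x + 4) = csc(2*x + 4) + C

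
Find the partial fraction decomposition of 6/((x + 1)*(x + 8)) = -6/(7*(x + 8)) + 6/(7*(x + 1))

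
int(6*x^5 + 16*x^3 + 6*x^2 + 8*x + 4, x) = x^6 + 4*x^4 + 2*x^3 + 4*x^2 + 4*x + C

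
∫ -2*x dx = -x^2 + C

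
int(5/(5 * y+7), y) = log(5*y + 7) + C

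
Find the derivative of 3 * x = 3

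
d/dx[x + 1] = 1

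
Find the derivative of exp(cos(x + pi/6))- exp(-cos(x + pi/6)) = -(exp(sqrt(3)*cos(x))*exp(-sin(x)) + 1)*exp(-cos(x + pi/6))*sin(x + pi/6)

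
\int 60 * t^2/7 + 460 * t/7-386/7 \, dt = 20*t^3/7 + 230*t^2/7 - 386*t/7 + C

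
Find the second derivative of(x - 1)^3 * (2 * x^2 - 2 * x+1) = 40*x^3 - 96*x^2 + 78*x - 22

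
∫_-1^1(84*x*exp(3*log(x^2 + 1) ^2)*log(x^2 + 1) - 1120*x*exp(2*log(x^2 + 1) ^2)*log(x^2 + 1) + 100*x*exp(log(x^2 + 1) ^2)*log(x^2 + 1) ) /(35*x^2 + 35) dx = 0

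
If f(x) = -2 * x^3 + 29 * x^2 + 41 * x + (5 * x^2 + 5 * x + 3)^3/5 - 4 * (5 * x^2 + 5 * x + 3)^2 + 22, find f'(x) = 150*x^5 + 375*x^4 + 80*x^3 - 261*x^2 - 238*x - 52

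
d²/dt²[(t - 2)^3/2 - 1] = 3*t - 6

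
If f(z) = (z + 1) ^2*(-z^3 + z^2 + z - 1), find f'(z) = -5*z^4 - 4*z^3 + 6*z^2 + 4*z - 1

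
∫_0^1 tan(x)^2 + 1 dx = tan(1)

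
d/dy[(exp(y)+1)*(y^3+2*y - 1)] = y^3*exp(y) + 3*y^2*exp(y) + 3*y^2 + 2*y*exp(y) + exp(y) + 2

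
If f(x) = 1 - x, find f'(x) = -1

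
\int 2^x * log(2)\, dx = 2^x + C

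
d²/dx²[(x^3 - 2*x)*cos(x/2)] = -x^3*cos(x/2)/4 - 3*x^2*sin(x/2) + 13*x*cos(x/2)/2 + 2*sin(x/2)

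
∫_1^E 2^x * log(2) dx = -2 + 2^E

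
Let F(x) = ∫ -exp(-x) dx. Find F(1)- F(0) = -1 + exp(-1)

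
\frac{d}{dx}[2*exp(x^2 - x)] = 4*x*exp(x^2 - x) - 2*exp(x^2 - x)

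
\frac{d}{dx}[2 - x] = -1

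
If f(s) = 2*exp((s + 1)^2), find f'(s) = 4*s*exp(s^2 + 2*s + 1) + 4*exp(s^2 + 2*s + 1)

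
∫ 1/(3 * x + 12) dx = log(x + 4)/3 + C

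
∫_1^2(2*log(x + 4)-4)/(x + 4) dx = -(-2 + log(5))^2 + (-2 + log(6))^2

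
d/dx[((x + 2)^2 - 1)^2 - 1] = 4*x^3 + 24*x^2 + 44*x + 24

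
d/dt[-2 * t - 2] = -2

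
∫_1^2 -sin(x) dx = -cos(1) + cos(2)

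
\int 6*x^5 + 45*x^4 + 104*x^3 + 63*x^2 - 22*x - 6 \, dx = x^6 + 9*x^5 + 26*x^4 + 21*x^3 - 11*x^2 - 6*x + C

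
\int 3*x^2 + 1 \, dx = x^3 + x + C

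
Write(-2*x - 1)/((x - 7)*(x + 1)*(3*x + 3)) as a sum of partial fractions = 5/(64*(x + 1)) - 1/(24*(x + 1)^2) - 5/(64*(x - 7))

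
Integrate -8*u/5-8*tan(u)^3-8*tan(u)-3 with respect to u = -4*u^2/5 - 3*u - 4*tan(u)^2 + C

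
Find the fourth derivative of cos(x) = cos(x)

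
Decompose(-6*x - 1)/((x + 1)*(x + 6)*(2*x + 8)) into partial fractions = 7/(4*(x + 6)) - 23/(12*(x + 4)) + 1/(6*(x + 1))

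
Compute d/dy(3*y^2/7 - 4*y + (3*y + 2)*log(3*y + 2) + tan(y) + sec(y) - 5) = 6*y/7 + 3*log(3*y + 2) + tan(y)^2 + tan(y)*sec(y)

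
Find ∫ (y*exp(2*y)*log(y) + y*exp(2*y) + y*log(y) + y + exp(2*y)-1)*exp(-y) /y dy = 2*(log(y) + 1)*sinh(y) + C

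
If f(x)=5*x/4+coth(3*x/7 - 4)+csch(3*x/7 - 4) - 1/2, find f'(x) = -(-35*sinh(3*x/7 - 4)^2 + 12*cosh(3*x/7 - 4) + 12)/(28*sinh(3*x/7 - 4)^2)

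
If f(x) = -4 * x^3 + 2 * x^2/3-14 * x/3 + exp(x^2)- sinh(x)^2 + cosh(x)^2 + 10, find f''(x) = 4*x^2*exp(x^2) - 24*x + 2*exp(x^2) + 4/3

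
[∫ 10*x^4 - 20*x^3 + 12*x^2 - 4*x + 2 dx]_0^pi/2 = 1 + (-1 + pi/2)^3*(1 + pi/2 + pi^2/2)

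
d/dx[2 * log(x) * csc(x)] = (-2*x*log(x)*cot(x)*csc(x) + 2*csc(x))/x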